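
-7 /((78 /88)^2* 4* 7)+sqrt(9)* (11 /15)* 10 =32978 /1521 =21.68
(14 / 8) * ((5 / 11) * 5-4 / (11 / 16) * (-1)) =623 / 44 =14.16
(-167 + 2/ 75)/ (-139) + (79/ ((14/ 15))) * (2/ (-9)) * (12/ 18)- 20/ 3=-3941767/ 218925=-18.01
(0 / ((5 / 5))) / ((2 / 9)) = 0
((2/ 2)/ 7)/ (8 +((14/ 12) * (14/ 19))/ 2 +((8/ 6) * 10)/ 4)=38/ 3129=0.01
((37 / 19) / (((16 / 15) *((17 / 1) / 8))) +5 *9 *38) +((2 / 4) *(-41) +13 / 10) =5464059 / 3230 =1691.66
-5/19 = -0.26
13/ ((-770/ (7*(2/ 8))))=-13/ 440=-0.03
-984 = -984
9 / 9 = 1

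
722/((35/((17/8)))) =6137/140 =43.84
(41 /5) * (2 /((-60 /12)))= -82 /25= -3.28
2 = 2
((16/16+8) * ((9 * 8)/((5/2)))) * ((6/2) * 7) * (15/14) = 5832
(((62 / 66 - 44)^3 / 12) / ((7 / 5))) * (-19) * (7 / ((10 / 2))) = 54517487759 / 431244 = 126419.12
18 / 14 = 9 / 7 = 1.29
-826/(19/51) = -42126/19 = -2217.16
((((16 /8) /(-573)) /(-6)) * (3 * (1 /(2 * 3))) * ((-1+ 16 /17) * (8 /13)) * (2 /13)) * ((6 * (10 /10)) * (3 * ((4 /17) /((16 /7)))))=-28 /9328631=-0.00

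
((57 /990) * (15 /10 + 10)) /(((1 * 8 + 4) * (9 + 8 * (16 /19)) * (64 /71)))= 25631 /6589440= 0.00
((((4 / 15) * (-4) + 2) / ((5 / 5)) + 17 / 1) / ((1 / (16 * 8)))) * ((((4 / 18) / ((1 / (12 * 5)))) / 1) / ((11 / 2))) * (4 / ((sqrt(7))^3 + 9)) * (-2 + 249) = -272150528 / 1441 + 1905053696 * sqrt(7) / 12969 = 199779.75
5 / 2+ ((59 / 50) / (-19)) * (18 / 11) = 25063 / 10450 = 2.40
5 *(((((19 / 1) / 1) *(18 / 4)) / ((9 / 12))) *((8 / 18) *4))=3040 / 3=1013.33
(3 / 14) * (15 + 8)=69 / 14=4.93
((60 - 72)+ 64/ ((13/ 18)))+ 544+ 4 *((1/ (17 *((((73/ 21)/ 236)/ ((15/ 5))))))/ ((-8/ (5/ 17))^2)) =11575528553/ 18649748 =620.68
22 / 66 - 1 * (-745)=2236 / 3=745.33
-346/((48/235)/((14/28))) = -40655/48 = -846.98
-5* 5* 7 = -175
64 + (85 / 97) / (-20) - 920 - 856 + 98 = -626249 / 388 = -1614.04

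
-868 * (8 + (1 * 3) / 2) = -8246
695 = 695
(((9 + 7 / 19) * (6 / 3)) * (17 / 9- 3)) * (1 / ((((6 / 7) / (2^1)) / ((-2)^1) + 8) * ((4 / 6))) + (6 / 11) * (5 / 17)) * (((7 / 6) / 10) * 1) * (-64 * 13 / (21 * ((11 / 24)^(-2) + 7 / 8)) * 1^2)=31264842752 / 5185462995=6.03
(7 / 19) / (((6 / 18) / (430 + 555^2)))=6477555 / 19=340923.95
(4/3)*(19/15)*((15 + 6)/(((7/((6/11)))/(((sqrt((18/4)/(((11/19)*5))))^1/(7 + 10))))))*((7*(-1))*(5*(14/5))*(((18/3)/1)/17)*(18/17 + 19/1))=-140.63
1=1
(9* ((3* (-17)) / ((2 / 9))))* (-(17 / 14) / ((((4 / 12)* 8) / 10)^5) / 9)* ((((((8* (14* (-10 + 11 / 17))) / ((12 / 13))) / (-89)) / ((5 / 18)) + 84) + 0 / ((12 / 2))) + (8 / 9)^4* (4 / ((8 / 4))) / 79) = 1353153108910625 / 50398208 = 26849230.61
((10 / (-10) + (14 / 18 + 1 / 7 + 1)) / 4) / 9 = 29 / 1134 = 0.03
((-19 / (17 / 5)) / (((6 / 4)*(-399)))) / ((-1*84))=-5 / 44982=-0.00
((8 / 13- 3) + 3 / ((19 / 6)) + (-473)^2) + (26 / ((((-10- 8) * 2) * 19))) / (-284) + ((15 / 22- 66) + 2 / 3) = 3106522169567 / 13889304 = 223662.91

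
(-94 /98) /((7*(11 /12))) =-564 /3773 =-0.15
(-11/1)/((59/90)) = -990/59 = -16.78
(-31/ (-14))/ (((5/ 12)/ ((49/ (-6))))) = -217/ 5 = -43.40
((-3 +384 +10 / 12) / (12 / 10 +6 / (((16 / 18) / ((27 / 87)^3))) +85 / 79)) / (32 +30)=2.49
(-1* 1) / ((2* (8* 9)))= -0.01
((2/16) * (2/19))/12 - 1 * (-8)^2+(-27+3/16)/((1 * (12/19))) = -388337/3648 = -106.45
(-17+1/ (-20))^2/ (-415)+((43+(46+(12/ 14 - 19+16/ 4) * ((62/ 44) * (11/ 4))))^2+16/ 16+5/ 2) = 38138544299/ 32536000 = 1172.20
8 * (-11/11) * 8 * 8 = -512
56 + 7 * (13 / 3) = 259 / 3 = 86.33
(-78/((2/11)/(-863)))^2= 137068031529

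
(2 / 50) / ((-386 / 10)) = -1 / 965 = -0.00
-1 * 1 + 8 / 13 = -0.38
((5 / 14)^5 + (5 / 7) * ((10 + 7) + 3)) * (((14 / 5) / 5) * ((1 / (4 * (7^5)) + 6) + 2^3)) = 289372611429 / 2582630848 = 112.05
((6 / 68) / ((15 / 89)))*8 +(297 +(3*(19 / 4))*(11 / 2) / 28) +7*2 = 6054479 / 19040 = 317.99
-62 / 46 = -31 / 23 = -1.35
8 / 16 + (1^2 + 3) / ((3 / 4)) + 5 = 65 / 6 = 10.83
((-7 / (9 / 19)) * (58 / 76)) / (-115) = 203 / 2070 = 0.10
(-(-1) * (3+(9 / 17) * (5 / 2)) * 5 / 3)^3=374.16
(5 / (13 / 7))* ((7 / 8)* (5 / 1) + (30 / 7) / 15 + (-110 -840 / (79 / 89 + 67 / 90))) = -2269540135 / 1359592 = -1669.28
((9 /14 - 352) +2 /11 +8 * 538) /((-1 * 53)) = -608735 /8162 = -74.58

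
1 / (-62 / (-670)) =10.81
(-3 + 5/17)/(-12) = 23/102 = 0.23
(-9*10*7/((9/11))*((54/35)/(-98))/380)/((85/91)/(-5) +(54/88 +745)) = 84942/1984818185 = 0.00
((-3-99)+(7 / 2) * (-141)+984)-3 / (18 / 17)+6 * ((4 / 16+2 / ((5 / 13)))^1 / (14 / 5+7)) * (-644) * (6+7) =-578539 / 21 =-27549.48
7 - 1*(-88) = 95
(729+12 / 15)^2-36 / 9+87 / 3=13315826 / 25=532633.04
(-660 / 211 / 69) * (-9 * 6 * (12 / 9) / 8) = 0.41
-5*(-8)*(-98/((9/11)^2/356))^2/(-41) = -712824928668160/269001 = -2649896947.10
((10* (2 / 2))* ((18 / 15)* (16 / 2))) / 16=6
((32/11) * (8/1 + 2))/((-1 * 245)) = -64/539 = -0.12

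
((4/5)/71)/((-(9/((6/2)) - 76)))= 4/25915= 0.00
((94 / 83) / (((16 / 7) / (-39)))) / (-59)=12831 / 39176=0.33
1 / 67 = 0.01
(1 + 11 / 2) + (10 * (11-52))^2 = 336213 / 2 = 168106.50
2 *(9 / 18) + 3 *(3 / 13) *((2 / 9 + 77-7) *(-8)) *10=-50547 / 13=-3888.23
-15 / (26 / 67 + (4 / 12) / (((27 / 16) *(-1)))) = -81405 / 1034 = -78.73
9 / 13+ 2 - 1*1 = 22 / 13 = 1.69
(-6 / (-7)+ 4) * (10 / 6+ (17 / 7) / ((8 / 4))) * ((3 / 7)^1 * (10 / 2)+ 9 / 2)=63767 / 686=92.95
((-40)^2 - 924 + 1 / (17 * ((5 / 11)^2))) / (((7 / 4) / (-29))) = -33340836 / 2975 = -11207.00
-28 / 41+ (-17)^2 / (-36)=-12857 / 1476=-8.71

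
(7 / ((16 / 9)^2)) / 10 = 567 / 2560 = 0.22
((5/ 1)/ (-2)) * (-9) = 45/ 2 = 22.50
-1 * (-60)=60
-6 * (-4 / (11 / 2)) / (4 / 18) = 216 / 11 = 19.64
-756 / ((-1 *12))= 63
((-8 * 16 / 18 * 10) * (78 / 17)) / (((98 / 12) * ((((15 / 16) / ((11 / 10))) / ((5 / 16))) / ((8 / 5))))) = -292864 / 12495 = -23.44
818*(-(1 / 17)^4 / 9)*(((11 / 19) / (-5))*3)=8998 / 23803485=0.00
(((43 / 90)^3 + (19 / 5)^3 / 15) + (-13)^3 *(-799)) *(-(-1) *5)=6398457666431 / 729000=8777033.84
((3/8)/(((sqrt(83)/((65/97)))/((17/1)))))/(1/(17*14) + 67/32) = 525980*sqrt(83)/21439813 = 0.22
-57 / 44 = -1.30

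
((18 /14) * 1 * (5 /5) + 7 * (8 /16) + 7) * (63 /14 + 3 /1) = 2475 /28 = 88.39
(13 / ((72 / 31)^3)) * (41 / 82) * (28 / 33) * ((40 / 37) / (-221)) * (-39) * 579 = 2616096665 / 53802144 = 48.62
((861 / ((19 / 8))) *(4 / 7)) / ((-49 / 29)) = -114144 / 931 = -122.60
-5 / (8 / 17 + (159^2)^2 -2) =-85 / 10865192311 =-0.00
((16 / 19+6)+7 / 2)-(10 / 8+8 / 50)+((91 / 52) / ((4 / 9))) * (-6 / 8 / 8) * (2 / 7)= 1073319 / 121600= 8.83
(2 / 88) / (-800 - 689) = -0.00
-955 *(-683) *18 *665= 7807612050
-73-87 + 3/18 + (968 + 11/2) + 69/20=49027/60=817.12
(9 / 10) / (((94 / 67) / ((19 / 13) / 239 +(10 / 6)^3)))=6513874 / 2190435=2.97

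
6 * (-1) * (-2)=12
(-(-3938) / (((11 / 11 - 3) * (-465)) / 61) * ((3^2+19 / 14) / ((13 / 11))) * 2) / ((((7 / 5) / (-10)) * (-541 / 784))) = 30651816800 / 654069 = 46863.28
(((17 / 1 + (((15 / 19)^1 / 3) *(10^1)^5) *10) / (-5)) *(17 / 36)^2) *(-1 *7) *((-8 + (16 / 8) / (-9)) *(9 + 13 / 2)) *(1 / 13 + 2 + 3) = -127629199313693 / 2400840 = -53160226.97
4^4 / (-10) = -128 / 5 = -25.60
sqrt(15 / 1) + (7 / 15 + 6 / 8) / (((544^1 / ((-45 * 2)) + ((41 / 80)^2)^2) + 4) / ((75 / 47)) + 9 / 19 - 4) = -639129600000 / 2502727310843 + sqrt(15) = 3.62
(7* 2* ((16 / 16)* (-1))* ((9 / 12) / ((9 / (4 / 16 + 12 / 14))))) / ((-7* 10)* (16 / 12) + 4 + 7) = 0.02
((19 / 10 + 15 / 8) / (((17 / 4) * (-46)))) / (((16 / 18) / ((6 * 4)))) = -4077 / 7820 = -0.52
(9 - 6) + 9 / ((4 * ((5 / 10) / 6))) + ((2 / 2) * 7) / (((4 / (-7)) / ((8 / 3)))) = -8 / 3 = -2.67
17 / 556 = 0.03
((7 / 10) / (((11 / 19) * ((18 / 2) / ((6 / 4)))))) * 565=15029 / 132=113.86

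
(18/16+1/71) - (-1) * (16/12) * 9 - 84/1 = -40249/568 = -70.86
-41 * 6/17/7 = -2.07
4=4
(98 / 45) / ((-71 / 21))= -686 / 1065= -0.64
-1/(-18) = 1/18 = 0.06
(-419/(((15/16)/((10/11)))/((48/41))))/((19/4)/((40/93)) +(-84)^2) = -34324480/509957877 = -0.07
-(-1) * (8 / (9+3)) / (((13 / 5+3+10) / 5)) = 25 / 117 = 0.21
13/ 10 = 1.30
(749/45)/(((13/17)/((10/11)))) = 25466/1287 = 19.79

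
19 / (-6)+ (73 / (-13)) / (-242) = -3.14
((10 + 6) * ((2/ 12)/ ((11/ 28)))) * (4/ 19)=896/ 627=1.43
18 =18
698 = 698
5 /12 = 0.42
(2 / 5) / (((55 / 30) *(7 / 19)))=228 / 385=0.59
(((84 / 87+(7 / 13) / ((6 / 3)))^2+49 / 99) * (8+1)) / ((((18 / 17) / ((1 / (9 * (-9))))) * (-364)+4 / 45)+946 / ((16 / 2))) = 12422138085 / 21416668711009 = 0.00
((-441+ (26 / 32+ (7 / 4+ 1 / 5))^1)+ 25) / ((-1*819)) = 2543 / 5040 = 0.50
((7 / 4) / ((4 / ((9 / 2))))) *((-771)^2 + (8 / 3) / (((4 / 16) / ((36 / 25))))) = 1170335.96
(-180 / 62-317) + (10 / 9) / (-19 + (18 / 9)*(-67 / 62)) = -29279789 / 91512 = -319.96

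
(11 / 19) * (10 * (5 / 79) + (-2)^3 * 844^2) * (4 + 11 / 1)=-74282389830 / 1501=-49488600.82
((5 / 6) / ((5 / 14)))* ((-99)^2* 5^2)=571725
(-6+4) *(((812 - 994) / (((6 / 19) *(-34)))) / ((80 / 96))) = -3458 / 85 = -40.68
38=38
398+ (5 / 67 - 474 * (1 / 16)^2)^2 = 401.16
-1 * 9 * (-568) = 5112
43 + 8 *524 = 4235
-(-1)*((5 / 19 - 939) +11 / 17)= -303003 / 323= -938.09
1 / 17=0.06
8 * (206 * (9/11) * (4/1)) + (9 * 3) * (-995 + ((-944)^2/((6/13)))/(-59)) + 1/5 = -49778044/55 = -905055.35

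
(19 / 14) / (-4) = -19 / 56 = -0.34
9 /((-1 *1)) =-9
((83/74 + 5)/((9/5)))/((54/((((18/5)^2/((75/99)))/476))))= 4983/2201500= 0.00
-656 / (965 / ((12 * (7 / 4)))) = -13776 / 965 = -14.28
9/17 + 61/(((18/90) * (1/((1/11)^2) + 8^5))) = 301186/559113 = 0.54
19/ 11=1.73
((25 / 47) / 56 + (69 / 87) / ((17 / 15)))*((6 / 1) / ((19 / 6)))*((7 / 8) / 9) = 920365 / 7043984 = 0.13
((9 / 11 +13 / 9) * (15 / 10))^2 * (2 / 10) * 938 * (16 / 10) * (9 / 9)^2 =94130176 / 27225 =3457.49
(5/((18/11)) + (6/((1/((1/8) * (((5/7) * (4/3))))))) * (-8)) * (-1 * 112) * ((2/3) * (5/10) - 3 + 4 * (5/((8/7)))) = 119260/27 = 4417.04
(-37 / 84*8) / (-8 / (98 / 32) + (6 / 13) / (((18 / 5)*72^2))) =34909056 / 25878283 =1.35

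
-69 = -69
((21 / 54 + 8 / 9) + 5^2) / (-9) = -473 / 162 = -2.92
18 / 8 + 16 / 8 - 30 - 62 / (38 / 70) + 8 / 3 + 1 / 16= -125155 / 912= -137.23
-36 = -36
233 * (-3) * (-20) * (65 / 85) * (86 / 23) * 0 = 0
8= 8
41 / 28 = 1.46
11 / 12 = 0.92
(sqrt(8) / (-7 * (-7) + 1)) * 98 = 98 * sqrt(2) / 25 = 5.54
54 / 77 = 0.70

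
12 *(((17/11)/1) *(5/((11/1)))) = 1020/121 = 8.43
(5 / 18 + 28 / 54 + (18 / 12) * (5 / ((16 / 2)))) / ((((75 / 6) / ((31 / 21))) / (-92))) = -18.84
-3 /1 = -3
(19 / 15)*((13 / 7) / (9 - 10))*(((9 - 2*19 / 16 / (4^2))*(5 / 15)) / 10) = -279851 / 403200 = -0.69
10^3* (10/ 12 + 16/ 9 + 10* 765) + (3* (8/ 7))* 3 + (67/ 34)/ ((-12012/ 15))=9376175395289/ 1225224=7652621.39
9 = 9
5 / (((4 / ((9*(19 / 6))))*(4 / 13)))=3705 / 32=115.78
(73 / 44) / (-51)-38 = -85345 / 2244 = -38.03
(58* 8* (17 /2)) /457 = 3944 /457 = 8.63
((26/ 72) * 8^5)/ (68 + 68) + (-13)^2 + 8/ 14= 274795/ 1071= 256.58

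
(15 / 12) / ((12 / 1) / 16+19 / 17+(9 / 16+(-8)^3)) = -340 / 138603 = -0.00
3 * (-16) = -48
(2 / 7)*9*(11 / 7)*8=1584 / 49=32.33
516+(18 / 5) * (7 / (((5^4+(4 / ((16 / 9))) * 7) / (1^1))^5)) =285340052547228659964 / 552984597959745215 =516.00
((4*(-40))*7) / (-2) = 560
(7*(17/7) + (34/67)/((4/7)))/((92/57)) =136629/12328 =11.08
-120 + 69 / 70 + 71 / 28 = -16307 / 140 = -116.48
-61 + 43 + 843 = 825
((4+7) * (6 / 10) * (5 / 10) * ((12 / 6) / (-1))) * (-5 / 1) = 33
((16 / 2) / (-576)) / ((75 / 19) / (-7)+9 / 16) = 266 / 27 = 9.85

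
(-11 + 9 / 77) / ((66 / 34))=-14246 / 2541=-5.61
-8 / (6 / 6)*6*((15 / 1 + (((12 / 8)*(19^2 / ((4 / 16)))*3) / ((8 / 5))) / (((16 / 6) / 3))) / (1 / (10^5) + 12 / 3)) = -3143250000 / 57143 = -55006.74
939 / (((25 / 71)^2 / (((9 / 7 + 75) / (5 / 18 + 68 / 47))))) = 2138424442236 / 6383125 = 335012.15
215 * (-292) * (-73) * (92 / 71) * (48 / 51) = 6746087680 / 1207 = 5589136.44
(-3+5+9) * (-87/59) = -957/59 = -16.22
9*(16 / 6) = 24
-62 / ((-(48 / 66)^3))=41261 / 256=161.18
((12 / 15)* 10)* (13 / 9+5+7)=968 / 9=107.56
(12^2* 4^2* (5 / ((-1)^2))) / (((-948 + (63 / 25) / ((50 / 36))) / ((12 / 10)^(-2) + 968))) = -3487300000 / 295683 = -11794.05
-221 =-221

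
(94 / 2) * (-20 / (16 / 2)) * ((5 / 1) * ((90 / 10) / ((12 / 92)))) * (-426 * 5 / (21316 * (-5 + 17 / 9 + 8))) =777103875 / 937904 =828.55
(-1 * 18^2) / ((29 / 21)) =-234.62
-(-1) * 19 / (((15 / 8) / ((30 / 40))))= 38 / 5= 7.60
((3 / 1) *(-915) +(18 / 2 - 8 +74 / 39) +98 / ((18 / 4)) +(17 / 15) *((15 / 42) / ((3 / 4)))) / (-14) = 1113752 / 5733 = 194.27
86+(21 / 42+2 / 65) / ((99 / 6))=61513 / 715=86.03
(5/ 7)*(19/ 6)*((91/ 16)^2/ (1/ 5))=365.84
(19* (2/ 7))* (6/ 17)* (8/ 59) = 1824/ 7021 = 0.26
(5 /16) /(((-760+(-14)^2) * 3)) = -5 /27072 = -0.00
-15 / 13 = -1.15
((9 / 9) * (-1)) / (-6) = 1 / 6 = 0.17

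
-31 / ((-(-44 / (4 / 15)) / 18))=-3.38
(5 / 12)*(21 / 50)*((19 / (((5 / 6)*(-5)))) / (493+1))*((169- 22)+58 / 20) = -31479 / 130000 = -0.24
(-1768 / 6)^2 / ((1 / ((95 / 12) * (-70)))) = -1299170600 / 27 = -48117429.63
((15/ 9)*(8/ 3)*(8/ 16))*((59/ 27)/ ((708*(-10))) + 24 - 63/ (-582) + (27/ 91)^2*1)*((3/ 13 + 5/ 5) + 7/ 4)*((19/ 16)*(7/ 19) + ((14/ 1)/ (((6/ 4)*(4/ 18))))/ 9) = 48802750372325/ 59656881024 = 818.06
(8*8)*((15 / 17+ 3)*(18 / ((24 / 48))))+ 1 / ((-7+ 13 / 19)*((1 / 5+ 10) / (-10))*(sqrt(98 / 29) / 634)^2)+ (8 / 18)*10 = 27413.25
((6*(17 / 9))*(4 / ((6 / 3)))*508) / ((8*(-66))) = -2159 / 99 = -21.81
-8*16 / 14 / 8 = -8 / 7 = -1.14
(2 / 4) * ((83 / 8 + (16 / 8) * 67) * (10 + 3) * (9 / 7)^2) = 173745 / 112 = 1551.29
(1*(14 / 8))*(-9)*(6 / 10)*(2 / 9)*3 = -63 / 10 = -6.30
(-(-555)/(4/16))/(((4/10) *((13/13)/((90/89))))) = 499500/89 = 5612.36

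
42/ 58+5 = 166/ 29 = 5.72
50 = 50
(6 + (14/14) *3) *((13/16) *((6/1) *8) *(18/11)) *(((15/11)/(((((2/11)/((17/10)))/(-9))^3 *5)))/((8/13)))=-4853792547747/32000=-151681017.12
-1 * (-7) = 7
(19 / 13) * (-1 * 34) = -646 / 13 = -49.69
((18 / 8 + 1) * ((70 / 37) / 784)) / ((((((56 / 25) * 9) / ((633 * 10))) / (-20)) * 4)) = -8571875 / 696192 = -12.31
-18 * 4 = -72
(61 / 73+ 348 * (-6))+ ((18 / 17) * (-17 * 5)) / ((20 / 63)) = -346117 / 146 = -2370.66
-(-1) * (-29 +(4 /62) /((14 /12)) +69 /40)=-236267 /8680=-27.22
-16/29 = -0.55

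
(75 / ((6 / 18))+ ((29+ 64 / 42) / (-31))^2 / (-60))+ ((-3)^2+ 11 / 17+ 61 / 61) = 101857823383 / 432277020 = 235.63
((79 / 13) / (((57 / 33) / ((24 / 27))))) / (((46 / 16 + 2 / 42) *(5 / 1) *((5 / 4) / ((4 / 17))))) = 6228992 / 154628175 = 0.04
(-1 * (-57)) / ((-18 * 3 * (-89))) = 19 / 1602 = 0.01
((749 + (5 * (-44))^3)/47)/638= -10647251/29986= -355.07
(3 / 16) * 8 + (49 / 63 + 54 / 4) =142 / 9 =15.78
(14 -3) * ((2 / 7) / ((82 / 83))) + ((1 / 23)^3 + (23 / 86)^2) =84007604609 / 25826306884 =3.25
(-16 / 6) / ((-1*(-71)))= -8 / 213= -0.04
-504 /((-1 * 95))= 504 /95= 5.31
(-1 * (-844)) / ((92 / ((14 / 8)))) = 1477 / 92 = 16.05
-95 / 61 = -1.56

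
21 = 21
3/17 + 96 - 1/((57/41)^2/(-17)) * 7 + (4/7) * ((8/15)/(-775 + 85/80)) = 3776152122658/23938258365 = 157.75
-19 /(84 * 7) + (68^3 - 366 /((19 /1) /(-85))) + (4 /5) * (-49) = 17653443403 /55860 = 316030.14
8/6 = 4/3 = 1.33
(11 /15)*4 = 44 /15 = 2.93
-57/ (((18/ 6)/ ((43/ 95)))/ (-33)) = 283.80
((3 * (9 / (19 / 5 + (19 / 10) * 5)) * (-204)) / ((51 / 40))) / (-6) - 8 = 6136 / 133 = 46.14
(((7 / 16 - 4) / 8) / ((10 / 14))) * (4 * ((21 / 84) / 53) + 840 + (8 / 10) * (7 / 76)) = -44413593 / 84800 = -523.75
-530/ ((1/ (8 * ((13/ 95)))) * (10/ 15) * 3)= -5512/ 19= -290.11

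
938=938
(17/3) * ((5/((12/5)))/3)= 425/108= 3.94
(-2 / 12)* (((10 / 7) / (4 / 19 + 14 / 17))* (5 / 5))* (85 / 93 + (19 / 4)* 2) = -3128255 / 1304604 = -2.40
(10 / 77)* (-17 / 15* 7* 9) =-102 / 11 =-9.27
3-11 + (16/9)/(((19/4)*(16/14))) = -1312/171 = -7.67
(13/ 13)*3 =3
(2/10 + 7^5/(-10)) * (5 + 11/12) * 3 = -238631/8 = -29828.88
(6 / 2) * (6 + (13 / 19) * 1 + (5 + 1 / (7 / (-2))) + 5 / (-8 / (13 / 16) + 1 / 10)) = 786138 / 24073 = 32.66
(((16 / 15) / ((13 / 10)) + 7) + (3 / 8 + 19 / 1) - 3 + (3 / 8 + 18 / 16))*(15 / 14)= 40085 / 1456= 27.53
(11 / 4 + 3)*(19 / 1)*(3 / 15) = 437 / 20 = 21.85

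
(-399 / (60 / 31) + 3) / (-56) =4063 / 1120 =3.63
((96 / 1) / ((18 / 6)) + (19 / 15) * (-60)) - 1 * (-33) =-11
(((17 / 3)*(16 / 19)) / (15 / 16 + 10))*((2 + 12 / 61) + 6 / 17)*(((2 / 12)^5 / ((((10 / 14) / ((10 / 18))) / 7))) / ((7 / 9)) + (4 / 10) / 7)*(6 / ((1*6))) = 334138144 / 5175079875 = 0.06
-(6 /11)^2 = -36 /121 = -0.30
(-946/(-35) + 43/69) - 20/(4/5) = 6404/2415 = 2.65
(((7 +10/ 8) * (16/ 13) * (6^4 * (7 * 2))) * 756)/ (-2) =-905313024/ 13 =-69639463.38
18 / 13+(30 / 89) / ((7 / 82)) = 43194 / 8099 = 5.33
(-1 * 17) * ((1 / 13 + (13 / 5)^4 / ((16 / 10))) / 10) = -6328981 / 130000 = -48.68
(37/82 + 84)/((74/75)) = 519375/6068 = 85.59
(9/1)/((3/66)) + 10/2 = 203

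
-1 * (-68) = 68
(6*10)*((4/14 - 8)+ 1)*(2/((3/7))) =-1880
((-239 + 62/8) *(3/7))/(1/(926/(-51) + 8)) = 34225/34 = 1006.62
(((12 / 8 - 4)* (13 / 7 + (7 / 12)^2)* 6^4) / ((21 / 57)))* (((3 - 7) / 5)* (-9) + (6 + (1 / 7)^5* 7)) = -60023268315 / 235298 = -255094.68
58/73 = 0.79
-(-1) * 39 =39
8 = 8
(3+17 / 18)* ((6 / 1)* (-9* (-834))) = 177642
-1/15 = -0.07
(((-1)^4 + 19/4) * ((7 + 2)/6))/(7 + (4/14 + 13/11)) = 5313/5216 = 1.02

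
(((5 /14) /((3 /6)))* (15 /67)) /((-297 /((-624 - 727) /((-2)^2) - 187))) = 52475 /185724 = 0.28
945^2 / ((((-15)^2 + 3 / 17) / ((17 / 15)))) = 5735205 / 1276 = 4494.67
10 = 10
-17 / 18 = -0.94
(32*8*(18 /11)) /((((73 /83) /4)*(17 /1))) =1529856 /13651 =112.07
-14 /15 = -0.93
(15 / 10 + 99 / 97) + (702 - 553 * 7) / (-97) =6827 / 194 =35.19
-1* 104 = -104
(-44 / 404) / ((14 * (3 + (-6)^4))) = -11 / 1836786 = -0.00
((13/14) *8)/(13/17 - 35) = -442/2037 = -0.22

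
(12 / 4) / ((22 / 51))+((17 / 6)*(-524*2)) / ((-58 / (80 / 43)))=8411413 / 82302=102.20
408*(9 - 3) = 2448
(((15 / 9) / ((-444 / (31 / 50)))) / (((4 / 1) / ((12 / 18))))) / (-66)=31 / 5274720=0.00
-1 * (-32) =32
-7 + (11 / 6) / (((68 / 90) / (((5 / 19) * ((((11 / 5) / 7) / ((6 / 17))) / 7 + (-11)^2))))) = 8906823 / 126616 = 70.35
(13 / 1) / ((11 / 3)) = 39 / 11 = 3.55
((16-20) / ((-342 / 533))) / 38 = 533 / 3249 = 0.16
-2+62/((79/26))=1454/79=18.41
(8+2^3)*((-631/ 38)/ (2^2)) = -66.42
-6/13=-0.46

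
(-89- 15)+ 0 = -104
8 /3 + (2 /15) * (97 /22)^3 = 375211 /26620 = 14.10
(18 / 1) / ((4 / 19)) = 171 / 2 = 85.50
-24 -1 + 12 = -13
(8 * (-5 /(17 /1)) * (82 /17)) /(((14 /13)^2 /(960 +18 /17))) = -323445720 /34391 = -9404.95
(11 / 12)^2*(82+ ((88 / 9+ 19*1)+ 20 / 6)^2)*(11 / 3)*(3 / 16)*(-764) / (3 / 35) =-5731642.10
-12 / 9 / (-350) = 0.00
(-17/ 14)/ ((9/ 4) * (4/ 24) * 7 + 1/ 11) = -748/ 1673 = -0.45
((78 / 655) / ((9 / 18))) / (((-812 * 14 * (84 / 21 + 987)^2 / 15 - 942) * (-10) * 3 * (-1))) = -0.00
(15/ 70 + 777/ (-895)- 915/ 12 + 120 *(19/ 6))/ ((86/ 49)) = 53169123/ 307880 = 172.69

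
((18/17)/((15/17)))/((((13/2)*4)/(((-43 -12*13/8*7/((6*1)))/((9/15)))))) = -263/52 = -5.06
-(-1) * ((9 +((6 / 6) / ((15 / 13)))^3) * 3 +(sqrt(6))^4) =73072 / 1125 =64.95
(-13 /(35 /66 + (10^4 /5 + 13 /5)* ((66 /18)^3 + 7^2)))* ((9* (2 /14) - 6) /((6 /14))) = 424710 /584640619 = 0.00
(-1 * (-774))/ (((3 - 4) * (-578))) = 387/ 289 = 1.34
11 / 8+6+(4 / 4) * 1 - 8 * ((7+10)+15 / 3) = -1341 / 8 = -167.62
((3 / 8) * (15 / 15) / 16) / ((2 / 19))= 0.22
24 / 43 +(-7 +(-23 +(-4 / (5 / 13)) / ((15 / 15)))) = -39.84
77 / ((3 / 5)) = 385 / 3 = 128.33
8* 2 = 16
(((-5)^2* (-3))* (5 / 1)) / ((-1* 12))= 125 / 4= 31.25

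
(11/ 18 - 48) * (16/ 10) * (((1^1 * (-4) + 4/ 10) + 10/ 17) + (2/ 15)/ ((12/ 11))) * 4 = 30168904/ 34425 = 876.37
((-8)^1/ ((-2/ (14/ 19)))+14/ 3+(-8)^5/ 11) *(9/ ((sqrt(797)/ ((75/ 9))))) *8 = -372600400 *sqrt(797)/ 166573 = -63149.20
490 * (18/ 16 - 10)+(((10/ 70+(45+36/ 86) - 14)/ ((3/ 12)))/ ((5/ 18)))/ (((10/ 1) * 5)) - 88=-5330903/ 1204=-4427.66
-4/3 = -1.33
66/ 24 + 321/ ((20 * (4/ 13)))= 4393/ 80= 54.91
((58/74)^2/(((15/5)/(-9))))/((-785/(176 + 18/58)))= 444831/1074665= 0.41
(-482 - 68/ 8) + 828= 675/ 2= 337.50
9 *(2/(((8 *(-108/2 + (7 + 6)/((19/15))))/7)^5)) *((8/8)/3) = -41615795893/2164231946857955328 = -0.00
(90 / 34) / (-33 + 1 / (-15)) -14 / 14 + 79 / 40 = 37731 / 42160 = 0.89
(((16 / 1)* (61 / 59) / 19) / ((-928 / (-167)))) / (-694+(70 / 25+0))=-50935 / 224702208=-0.00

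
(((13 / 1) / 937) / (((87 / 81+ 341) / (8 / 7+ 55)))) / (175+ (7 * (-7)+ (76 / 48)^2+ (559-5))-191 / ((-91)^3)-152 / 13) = 534599200044 / 157489965197436047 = 0.00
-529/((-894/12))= 1058/149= 7.10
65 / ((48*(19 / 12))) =65 / 76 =0.86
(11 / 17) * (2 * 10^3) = 22000 / 17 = 1294.12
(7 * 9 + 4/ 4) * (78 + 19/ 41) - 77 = 202731/ 41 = 4944.66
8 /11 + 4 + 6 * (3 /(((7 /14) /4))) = 1636 /11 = 148.73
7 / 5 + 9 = 52 / 5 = 10.40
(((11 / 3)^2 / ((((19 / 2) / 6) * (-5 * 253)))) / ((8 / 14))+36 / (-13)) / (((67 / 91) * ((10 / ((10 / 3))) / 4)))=-6635468 / 1317555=-5.04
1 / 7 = 0.14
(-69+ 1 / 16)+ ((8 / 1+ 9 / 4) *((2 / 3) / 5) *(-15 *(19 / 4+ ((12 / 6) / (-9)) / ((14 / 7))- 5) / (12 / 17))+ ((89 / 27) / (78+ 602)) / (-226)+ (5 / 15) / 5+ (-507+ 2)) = -935072527 / 1659744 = -563.38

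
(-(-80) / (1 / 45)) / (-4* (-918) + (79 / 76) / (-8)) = 2188800 / 2232497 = 0.98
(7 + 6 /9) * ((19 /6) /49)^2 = 8303 /259308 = 0.03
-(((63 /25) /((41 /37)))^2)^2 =-29523585140721 /1103812890625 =-26.75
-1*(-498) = 498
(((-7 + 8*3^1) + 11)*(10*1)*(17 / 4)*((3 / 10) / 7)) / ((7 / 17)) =867 / 7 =123.86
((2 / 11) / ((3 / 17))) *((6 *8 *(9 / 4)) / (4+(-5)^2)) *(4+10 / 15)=5712 / 319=17.91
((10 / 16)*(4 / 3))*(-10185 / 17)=-16975 / 34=-499.26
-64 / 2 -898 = -930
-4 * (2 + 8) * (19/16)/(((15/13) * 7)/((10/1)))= -1235/21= -58.81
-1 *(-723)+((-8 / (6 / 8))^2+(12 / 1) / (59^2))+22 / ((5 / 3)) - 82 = 120300419 / 156645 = 767.98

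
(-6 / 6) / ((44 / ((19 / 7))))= -19 / 308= -0.06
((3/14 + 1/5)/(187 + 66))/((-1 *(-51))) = 29/903210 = 0.00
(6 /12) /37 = 1 /74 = 0.01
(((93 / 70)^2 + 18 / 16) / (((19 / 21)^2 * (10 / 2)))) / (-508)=-254907 / 183388000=-0.00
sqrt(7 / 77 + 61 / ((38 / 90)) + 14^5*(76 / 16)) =sqrt(111596592910) / 209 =1598.38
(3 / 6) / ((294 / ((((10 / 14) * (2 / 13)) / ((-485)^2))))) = 1 / 1258641930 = 0.00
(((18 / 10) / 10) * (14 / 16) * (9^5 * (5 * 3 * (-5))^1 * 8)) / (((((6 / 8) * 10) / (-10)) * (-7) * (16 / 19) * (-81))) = 124659 / 8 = 15582.38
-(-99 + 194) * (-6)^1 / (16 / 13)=3705 / 8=463.12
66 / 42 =11 / 7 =1.57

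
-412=-412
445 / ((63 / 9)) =445 / 7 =63.57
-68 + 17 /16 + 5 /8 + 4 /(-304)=-20163 /304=-66.33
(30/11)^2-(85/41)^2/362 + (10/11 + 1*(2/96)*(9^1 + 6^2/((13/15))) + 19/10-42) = -1175902771429/38288204240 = -30.71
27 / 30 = 9 / 10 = 0.90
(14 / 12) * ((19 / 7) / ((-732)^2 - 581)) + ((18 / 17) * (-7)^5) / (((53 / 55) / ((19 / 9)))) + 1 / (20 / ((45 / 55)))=-12408833639179849 / 318287602380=-38986.23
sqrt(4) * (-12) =-24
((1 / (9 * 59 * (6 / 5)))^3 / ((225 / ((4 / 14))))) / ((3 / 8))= 10 / 764027747973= 0.00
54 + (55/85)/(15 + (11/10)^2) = 1489178/27557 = 54.04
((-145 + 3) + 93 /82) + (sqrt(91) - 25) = -13601 /82 + sqrt(91) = -156.33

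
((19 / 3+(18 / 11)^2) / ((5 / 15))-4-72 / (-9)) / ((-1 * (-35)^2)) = -751 / 29645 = -0.03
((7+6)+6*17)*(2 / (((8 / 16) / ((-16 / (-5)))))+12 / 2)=2162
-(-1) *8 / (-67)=-8 / 67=-0.12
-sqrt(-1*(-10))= -sqrt(10)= -3.16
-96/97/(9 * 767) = -32/223197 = -0.00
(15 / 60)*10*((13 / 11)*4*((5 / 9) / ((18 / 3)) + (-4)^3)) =-224315 / 297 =-755.27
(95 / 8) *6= 285 / 4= 71.25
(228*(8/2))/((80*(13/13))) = 11.40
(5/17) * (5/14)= 25/238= 0.11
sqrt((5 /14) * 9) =3 * sqrt(70) /14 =1.79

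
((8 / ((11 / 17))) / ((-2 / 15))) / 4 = -255 / 11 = -23.18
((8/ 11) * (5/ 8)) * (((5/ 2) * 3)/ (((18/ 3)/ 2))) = 25/ 22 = 1.14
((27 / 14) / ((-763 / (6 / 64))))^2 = 6561 / 116843646976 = 0.00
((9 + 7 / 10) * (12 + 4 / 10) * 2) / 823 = 6014 / 20575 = 0.29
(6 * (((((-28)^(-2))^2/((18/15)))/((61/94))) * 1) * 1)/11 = 235/206217088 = 0.00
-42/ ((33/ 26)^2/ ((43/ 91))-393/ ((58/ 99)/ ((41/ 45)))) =4539080/ 65684113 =0.07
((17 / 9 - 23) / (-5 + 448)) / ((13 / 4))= -760 / 51831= -0.01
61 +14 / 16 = 495 / 8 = 61.88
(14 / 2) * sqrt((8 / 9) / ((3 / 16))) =56 * sqrt(6) / 9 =15.24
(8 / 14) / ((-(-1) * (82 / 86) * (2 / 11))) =946 / 287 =3.30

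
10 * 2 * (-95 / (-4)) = 475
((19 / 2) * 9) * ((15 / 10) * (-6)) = -1539 / 2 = -769.50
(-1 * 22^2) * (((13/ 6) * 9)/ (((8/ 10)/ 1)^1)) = -23595/ 2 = -11797.50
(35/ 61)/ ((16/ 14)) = 245/ 488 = 0.50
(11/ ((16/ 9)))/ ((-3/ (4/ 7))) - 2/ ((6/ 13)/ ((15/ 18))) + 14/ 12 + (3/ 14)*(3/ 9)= -895/ 252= -3.55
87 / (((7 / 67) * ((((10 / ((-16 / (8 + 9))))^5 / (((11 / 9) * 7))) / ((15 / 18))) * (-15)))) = 350175232 / 119800434375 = 0.00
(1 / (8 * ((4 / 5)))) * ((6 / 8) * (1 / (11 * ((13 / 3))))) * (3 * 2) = 135 / 9152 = 0.01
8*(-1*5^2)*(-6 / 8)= 150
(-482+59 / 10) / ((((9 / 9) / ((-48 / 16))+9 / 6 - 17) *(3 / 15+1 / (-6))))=85698 / 95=902.08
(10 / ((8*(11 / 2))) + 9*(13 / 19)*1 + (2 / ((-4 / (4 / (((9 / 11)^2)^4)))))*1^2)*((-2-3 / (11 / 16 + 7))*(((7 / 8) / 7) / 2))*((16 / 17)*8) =25210431857464 / 6270744988233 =4.02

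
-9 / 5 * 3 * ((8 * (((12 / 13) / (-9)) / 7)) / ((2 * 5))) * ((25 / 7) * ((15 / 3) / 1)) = 720 / 637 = 1.13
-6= -6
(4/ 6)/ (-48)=-1/ 72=-0.01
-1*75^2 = -5625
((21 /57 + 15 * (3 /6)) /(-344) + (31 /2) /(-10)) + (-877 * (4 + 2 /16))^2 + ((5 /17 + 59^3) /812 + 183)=11808058617389323 /902229440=13087645.00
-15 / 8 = -1.88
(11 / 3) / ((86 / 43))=11 / 6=1.83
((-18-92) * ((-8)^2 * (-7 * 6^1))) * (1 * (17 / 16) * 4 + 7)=3326400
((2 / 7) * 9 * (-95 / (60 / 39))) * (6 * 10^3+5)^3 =-481369420627875 / 14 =-34383530044848.21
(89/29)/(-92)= -89/2668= -0.03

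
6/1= 6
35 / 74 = 0.47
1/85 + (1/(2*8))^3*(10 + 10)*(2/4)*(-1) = 0.01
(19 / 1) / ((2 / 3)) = 28.50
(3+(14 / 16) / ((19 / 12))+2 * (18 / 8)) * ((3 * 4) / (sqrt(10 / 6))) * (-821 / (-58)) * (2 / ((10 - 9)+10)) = 1507356 * sqrt(15) / 30305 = 192.64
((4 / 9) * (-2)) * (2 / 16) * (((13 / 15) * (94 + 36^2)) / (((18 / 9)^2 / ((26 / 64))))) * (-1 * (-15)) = -117455 / 576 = -203.91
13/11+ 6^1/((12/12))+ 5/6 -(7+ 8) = -461/66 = -6.98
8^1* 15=120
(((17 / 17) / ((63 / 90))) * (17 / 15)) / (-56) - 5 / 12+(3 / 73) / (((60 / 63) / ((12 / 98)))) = -23624 / 53655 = -0.44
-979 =-979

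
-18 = -18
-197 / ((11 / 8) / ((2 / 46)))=-1576 / 253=-6.23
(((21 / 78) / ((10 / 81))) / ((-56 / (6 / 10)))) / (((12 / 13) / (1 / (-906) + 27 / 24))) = -109971 / 3865600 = -0.03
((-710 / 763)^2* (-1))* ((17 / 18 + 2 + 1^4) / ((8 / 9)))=-8947775 / 2328676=-3.84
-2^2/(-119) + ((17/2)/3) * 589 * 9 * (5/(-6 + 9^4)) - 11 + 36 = 199747/5474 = 36.49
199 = 199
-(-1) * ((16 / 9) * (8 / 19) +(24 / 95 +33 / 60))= 1061 / 684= 1.55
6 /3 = 2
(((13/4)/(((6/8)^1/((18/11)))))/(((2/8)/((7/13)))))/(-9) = -56/33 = -1.70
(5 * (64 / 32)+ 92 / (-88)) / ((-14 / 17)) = -3349 / 308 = -10.87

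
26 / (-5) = -26 / 5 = -5.20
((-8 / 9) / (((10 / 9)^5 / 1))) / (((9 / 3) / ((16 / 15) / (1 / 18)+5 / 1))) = -4.23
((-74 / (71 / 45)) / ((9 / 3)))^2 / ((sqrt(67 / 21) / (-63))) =-77622300 * sqrt(1407) / 337747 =-8620.69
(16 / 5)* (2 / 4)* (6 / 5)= 1.92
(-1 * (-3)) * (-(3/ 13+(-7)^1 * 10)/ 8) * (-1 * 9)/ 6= -8163/ 208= -39.25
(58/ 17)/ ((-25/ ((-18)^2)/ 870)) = -3269808/ 85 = -38468.33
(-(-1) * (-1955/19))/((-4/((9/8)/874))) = 765/23104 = 0.03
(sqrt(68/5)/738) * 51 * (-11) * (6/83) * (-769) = 287606 * sqrt(85)/17015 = 155.84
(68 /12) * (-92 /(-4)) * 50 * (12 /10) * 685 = 5356700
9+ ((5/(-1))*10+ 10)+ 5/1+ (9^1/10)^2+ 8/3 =-6757/300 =-22.52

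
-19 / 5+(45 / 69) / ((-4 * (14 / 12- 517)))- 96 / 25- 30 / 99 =-7.94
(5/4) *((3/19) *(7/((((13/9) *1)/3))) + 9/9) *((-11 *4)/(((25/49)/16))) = -7019936/1235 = -5684.16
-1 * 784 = -784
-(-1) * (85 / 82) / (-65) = -0.02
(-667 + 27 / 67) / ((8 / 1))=-22331 / 268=-83.32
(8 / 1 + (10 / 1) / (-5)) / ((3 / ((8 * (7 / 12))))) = 9.33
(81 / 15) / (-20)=-27 / 100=-0.27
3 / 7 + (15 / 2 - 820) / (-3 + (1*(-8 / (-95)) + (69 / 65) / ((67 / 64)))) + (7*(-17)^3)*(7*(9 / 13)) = -4761021971717 / 28640066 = -166236.42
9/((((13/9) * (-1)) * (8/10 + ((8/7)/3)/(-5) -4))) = 8505/4472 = 1.90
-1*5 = -5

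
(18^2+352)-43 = 633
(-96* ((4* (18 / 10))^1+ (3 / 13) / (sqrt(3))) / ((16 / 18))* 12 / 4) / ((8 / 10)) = -2916 -405* sqrt(3) / 13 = -2969.96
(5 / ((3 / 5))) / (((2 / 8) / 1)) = 100 / 3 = 33.33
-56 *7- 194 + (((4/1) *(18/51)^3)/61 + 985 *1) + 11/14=1677393817/4195702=399.79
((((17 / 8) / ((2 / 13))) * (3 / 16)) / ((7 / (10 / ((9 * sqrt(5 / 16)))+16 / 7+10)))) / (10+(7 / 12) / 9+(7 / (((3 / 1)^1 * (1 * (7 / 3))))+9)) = 1989 * sqrt(5) / 121352+769743 / 3397856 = 0.26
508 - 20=488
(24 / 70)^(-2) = 1225 / 144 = 8.51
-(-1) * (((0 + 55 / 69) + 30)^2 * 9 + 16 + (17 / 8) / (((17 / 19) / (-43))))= 8450.03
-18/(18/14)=-14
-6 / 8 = -3 / 4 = -0.75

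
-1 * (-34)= 34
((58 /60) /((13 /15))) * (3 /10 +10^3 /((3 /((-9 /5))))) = -173913 /260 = -668.90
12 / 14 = 6 / 7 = 0.86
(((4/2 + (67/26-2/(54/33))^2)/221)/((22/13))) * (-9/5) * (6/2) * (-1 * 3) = 1123/6760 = 0.17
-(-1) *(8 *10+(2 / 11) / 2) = 881 / 11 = 80.09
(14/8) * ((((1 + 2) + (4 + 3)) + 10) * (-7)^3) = -12005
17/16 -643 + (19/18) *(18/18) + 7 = -91279/144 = -633.88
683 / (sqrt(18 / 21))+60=60+683*sqrt(42) / 6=797.72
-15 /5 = -3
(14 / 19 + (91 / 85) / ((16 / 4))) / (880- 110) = 927 / 710600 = 0.00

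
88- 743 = -655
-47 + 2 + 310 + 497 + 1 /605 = 461011 /605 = 762.00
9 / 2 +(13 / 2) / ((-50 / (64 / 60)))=3271 / 750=4.36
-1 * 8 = -8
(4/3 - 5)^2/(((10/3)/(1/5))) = 121/150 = 0.81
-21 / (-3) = 7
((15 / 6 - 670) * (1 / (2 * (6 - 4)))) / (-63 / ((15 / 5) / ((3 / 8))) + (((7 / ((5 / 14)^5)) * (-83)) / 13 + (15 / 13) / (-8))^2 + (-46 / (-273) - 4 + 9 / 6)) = -370149609375000 / 131234524650560855509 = -0.00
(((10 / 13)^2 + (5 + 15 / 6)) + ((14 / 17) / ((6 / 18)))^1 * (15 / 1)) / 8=259435 / 45968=5.64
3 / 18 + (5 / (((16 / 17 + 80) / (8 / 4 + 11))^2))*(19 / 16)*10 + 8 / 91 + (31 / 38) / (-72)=418341295819 / 235702591488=1.77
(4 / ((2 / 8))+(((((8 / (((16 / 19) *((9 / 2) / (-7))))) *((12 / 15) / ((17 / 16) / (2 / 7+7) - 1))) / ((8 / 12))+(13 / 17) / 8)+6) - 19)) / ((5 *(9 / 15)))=221707 / 27880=7.95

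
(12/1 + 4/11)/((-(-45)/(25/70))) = 68/693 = 0.10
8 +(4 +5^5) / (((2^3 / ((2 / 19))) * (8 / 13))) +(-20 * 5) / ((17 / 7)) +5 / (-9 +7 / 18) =10620459 / 320416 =33.15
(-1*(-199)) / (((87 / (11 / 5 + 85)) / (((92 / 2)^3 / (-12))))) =-2111315176 / 1305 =-1617866.04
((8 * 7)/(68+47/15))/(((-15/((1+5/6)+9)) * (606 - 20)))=-910/937893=-0.00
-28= -28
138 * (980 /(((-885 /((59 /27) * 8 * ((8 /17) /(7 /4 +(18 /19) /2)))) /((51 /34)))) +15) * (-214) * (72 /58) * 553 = -14957045618704 /83317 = -179519733.29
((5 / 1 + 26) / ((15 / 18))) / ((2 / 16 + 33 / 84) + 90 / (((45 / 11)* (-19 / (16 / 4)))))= -9.04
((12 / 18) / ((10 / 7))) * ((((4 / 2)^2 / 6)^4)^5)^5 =8873554201597605810476922437632 / 7730662810980169965546916946484319090531612830015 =0.00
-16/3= -5.33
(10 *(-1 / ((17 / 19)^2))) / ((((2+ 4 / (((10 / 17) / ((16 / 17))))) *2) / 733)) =-6615325 / 12138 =-545.01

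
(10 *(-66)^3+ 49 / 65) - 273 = -186890096 / 65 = -2875232.25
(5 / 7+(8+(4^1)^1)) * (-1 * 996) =-88644 / 7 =-12663.43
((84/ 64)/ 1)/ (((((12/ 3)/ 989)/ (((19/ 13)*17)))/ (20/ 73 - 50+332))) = 69116511261/ 30368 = 2275965.20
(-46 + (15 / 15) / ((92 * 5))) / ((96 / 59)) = -28.27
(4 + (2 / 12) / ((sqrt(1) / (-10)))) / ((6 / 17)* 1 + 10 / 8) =476 / 327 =1.46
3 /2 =1.50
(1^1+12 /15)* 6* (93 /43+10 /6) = 8892 /215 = 41.36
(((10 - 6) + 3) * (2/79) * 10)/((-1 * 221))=-0.01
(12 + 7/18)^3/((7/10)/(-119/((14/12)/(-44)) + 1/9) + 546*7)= 2239704399155/4501780645068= 0.50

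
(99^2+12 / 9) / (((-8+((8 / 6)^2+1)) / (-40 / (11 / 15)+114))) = -57696534 / 517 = -111598.71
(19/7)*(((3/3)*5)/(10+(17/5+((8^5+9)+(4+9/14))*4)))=475/4589899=0.00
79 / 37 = 2.14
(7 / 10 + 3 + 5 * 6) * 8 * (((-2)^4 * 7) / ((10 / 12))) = 905856 / 25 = 36234.24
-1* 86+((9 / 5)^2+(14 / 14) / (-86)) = -177959 / 2150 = -82.77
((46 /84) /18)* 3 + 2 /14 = 59 /252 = 0.23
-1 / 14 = -0.07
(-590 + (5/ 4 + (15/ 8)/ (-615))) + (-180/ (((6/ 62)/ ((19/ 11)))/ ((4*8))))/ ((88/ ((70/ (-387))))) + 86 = -1492095727/ 5119752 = -291.44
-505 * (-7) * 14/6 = 24745/3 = 8248.33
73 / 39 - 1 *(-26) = 27.87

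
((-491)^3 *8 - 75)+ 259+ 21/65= -946965983.68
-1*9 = -9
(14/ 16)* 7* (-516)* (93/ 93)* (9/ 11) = -56889/ 22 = -2585.86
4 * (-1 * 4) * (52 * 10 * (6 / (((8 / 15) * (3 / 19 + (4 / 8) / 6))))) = -4268160 / 11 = -388014.55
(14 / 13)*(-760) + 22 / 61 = -648754 / 793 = -818.10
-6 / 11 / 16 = -3 / 88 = -0.03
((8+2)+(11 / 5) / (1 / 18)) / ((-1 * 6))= -124 / 15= -8.27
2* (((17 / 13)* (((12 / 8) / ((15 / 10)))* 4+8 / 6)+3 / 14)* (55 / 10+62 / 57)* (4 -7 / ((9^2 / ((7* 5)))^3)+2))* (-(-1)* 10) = 42572105693375 / 8269753401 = 5147.93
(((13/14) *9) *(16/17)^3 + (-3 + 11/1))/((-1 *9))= -514744/309519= -1.66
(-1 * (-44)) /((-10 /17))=-374 /5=-74.80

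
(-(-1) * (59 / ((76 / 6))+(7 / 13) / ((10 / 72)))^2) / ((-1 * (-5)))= 444408561 / 30504500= 14.57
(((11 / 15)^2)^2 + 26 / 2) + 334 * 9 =152851516 / 50625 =3019.29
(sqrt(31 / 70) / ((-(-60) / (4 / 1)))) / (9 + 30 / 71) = 71*sqrt(2170) / 702450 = 0.00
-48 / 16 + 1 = -2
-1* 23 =-23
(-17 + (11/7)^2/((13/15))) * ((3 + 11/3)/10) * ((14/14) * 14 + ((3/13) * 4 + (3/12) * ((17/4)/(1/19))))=-32914621/99372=-331.23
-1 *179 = -179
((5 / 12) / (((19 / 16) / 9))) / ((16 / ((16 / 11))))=60 / 209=0.29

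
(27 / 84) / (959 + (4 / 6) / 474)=6399 / 19091800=0.00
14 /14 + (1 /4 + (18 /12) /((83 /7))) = 457 /332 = 1.38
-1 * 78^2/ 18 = -338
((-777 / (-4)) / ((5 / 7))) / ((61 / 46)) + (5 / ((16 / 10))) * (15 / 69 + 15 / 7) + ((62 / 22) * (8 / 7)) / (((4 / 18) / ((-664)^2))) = 3451774908496 / 540155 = 6390341.49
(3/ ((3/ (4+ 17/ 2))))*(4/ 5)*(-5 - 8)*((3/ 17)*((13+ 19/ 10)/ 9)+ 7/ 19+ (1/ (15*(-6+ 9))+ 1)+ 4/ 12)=-761917/ 2907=-262.10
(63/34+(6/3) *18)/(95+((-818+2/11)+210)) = -14157/191794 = -0.07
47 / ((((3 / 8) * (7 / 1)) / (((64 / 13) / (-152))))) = -3008 / 5187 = -0.58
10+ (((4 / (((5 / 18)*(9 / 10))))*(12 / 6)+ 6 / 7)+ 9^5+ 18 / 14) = 413652 / 7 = 59093.14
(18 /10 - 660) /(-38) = 3291 /190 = 17.32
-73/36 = -2.03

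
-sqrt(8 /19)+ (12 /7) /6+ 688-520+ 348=3614 /7-2 * sqrt(38) /19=515.64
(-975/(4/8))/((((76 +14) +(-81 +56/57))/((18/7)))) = -2000700/3983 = -502.31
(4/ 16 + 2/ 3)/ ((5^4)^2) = 11/ 4687500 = 0.00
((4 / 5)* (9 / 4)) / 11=0.16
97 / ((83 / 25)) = 2425 / 83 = 29.22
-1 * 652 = -652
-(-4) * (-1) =-4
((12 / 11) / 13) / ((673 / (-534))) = -6408 / 96239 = -0.07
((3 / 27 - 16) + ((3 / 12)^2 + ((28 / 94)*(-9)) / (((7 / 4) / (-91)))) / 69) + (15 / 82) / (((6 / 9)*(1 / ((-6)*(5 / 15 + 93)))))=-1069189531 / 6382224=-167.53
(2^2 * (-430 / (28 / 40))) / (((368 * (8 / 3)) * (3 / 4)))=-3.34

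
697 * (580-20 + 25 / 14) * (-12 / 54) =-5481905 / 63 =-87014.37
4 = 4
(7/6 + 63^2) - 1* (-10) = 3980.17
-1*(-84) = 84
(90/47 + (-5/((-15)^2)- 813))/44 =-428873/23265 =-18.43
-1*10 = -10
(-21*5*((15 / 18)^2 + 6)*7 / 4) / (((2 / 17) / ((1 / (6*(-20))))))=200753 / 2304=87.13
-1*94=-94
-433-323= -756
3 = 3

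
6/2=3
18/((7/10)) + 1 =187/7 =26.71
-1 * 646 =-646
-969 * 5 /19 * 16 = -4080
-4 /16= -1 /4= -0.25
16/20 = 4/5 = 0.80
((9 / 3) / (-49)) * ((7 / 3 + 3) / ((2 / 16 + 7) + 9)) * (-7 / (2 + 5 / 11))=1408 / 24381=0.06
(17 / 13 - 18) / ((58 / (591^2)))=-75793977 / 754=-100522.52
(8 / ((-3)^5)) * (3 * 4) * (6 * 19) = -1216 / 27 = -45.04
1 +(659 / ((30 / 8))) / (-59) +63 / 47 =-26542 / 41595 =-0.64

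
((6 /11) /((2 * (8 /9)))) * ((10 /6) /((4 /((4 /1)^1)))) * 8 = 45 /11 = 4.09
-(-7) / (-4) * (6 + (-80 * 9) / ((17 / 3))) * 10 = 36015 / 17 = 2118.53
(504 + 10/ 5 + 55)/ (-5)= -561/ 5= -112.20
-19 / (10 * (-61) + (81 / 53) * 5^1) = 1007 / 31925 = 0.03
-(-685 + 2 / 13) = 8903 / 13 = 684.85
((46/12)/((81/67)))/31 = 1541/15066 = 0.10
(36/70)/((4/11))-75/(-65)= 2337/910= 2.57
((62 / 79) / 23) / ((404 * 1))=31 / 367034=0.00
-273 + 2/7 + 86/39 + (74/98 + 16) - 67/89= -43286273/170079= -254.51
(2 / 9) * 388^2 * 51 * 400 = 2047398400 / 3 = 682466133.33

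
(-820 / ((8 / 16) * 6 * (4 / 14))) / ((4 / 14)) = -10045 / 3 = -3348.33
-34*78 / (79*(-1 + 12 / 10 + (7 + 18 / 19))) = -41990 / 10191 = -4.12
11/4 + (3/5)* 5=23/4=5.75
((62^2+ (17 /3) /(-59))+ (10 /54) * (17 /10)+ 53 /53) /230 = 12250867 /732780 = 16.72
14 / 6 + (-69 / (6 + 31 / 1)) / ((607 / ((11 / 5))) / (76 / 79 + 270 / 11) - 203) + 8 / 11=15969841603 / 5201378193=3.07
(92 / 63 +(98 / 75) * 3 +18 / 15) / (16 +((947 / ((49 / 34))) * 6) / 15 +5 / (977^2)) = 69249169892 / 2934432197505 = 0.02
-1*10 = -10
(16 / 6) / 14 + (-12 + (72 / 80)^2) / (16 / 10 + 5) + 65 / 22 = 6697 / 4620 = 1.45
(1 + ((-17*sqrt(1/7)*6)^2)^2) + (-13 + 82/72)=3896736617/1764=2209034.36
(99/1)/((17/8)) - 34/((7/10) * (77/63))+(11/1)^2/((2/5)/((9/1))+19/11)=86263983/1147993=75.14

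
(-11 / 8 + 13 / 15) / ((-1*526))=61 / 63120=0.00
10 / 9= 1.11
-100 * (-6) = 600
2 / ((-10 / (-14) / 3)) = 8.40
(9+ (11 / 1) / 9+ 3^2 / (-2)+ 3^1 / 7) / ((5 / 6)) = 155 / 21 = 7.38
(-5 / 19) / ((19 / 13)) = -65 / 361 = -0.18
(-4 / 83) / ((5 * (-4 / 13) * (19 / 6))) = 0.01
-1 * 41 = -41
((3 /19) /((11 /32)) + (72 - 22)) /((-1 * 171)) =-0.30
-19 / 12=-1.58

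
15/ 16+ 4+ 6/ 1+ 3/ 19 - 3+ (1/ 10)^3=307663/ 38000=8.10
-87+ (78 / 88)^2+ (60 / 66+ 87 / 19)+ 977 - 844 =1922835 / 36784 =52.27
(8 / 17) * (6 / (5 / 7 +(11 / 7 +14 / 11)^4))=421836492 / 9882809053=0.04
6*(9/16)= 27/8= 3.38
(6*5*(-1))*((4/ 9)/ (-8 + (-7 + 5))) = 1.33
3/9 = 1/3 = 0.33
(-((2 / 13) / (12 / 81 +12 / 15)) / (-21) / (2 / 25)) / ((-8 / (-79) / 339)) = 30128625 / 93184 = 323.32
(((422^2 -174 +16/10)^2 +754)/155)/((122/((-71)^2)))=1994505561346387/236375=8437887091.89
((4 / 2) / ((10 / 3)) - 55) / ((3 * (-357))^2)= -16 / 337365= -0.00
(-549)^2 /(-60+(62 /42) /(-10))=-63294210 /12631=-5011.02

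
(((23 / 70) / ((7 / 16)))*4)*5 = 736 / 49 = 15.02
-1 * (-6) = 6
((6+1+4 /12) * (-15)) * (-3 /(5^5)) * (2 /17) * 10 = 264 /2125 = 0.12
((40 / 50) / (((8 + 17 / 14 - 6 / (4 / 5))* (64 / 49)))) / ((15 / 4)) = 343 / 3600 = 0.10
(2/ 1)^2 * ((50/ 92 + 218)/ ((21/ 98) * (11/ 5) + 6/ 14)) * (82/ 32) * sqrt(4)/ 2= 228985/ 92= 2488.97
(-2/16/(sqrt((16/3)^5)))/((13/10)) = -45*sqrt(3)/53248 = -0.00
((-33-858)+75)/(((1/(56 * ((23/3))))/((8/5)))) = -2802688/5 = -560537.60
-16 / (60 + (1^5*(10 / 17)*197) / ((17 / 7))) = -2312 / 15565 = -0.15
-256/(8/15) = -480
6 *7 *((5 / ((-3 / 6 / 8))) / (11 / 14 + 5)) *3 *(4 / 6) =-31360 / 27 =-1161.48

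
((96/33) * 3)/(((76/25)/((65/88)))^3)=0.13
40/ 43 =0.93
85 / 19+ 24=541 / 19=28.47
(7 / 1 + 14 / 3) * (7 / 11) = 245 / 33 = 7.42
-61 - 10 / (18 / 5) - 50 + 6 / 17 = -17354 / 153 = -113.42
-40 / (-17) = 40 / 17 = 2.35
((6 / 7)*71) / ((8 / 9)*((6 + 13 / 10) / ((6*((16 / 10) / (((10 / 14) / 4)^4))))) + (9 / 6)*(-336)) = -0.12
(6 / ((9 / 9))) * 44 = 264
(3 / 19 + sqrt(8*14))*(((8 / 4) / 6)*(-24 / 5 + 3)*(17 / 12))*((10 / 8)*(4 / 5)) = -17*sqrt(7) / 5 - 51 / 380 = -9.13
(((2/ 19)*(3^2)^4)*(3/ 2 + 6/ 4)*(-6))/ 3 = -78732/ 19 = -4143.79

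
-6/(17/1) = -6/17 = -0.35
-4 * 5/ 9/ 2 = -10/ 9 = -1.11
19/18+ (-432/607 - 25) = -269393/10926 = -24.66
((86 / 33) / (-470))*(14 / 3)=-602 / 23265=-0.03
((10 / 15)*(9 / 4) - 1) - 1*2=-3 / 2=-1.50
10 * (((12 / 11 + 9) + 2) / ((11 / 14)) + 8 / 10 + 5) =25638 / 121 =211.88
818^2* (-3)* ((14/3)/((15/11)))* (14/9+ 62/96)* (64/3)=-322620201.80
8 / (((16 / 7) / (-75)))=-525 / 2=-262.50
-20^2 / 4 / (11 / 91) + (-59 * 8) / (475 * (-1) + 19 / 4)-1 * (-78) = -127954 / 171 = -748.27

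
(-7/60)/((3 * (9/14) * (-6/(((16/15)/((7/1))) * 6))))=56/6075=0.01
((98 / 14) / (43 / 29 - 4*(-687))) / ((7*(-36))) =-29 / 2870460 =-0.00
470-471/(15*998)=2345143/4990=469.97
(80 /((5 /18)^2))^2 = 26873856 /25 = 1074954.24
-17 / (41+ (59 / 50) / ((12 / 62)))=-5100 / 14129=-0.36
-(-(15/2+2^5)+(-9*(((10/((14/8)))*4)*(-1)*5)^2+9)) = 11522989/98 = 117581.52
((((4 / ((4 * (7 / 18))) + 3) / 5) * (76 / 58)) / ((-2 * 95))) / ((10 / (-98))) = 273 / 3625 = 0.08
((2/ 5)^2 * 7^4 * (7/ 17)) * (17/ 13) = 67228/ 325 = 206.86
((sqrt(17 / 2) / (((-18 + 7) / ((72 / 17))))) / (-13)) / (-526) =-18 * sqrt(34) / 639353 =-0.00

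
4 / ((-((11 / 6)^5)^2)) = -241864704 / 25937424601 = -0.01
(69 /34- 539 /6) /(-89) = 4478 /4539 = 0.99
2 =2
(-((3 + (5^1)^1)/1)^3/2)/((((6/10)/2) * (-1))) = 2560/3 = 853.33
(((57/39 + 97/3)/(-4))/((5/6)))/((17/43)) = -28337/1105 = -25.64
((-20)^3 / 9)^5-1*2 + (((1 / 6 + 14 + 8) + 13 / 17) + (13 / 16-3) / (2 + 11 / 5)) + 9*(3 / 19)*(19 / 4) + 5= -8912895999999483459031 / 16061328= -554928957306611.47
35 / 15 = 7 / 3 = 2.33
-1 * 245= -245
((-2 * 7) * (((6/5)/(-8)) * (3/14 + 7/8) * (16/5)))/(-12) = -61/100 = -0.61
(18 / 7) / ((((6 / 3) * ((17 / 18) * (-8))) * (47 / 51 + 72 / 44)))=-0.07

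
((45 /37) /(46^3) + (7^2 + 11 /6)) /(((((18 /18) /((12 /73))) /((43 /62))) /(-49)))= -1157203411105 /4075020308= -283.97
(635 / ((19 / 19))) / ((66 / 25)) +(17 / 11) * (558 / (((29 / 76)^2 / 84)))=497749.49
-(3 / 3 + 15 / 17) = -32 / 17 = -1.88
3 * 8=24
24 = 24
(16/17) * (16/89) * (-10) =-2560/1513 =-1.69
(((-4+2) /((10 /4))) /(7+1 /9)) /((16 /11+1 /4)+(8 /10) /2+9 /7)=-693 /20884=-0.03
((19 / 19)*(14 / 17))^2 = 196 / 289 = 0.68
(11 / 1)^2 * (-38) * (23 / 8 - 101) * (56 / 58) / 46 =12633005 / 1334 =9470.02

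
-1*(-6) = 6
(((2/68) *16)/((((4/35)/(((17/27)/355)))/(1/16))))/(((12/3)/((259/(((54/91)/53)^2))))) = 42172789477/178879104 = 235.76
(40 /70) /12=1 /21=0.05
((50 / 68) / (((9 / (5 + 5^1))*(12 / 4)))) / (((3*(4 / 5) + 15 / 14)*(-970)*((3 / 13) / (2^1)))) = -22750 / 32457267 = -0.00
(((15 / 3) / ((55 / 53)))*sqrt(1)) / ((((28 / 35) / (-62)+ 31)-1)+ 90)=0.04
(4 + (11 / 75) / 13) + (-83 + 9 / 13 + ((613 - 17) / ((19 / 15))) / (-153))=-8541999 / 104975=-81.37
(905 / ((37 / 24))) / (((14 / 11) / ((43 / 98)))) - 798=-7559028 / 12691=-595.62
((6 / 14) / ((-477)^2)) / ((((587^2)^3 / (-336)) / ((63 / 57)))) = -112 / 6550209677929427077017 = -0.00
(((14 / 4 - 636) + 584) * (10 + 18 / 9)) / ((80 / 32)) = -1164 / 5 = -232.80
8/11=0.73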